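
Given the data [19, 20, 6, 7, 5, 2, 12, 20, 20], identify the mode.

20

Step 1: Count the frequency of each value:
  2: appears 1 time(s)
  5: appears 1 time(s)
  6: appears 1 time(s)
  7: appears 1 time(s)
  12: appears 1 time(s)
  19: appears 1 time(s)
  20: appears 3 time(s)
Step 2: The value 20 appears most frequently (3 times).
Step 3: Mode = 20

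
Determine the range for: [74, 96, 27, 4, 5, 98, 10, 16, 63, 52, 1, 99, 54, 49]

98

Step 1: Identify the maximum value: max = 99
Step 2: Identify the minimum value: min = 1
Step 3: Range = max - min = 99 - 1 = 98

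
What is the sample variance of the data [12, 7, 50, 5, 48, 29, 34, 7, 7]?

339.6111

Step 1: Compute the mean: (12 + 7 + 50 + 5 + 48 + 29 + 34 + 7 + 7) / 9 = 22.1111
Step 2: Compute squared deviations from the mean:
  (12 - 22.1111)^2 = 102.2346
  (7 - 22.1111)^2 = 228.3457
  (50 - 22.1111)^2 = 777.7901
  (5 - 22.1111)^2 = 292.7901
  (48 - 22.1111)^2 = 670.2346
  (29 - 22.1111)^2 = 47.4568
  (34 - 22.1111)^2 = 141.3457
  (7 - 22.1111)^2 = 228.3457
  (7 - 22.1111)^2 = 228.3457
Step 3: Sum of squared deviations = 2716.8889
Step 4: Sample variance = 2716.8889 / 8 = 339.6111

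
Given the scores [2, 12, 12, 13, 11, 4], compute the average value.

9

Step 1: Sum all values: 2 + 12 + 12 + 13 + 11 + 4 = 54
Step 2: Count the number of values: n = 6
Step 3: Mean = sum / n = 54 / 6 = 9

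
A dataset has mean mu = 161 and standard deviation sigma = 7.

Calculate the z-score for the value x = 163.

0.2857

Step 1: Recall the z-score formula: z = (x - mu) / sigma
Step 2: Substitute values: z = (163 - 161) / 7
Step 3: z = 2 / 7 = 0.2857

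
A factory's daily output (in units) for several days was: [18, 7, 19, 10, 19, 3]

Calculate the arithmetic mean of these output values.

12.6667

Step 1: Sum all values: 18 + 7 + 19 + 10 + 19 + 3 = 76
Step 2: Count the number of values: n = 6
Step 3: Mean = sum / n = 76 / 6 = 12.6667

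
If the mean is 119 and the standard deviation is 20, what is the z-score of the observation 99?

-1

Step 1: Recall the z-score formula: z = (x - mu) / sigma
Step 2: Substitute values: z = (99 - 119) / 20
Step 3: z = -20 / 20 = -1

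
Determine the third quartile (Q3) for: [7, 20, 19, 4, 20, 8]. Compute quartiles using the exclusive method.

20

Step 1: Sort the data: [4, 7, 8, 19, 20, 20]
Step 2: n = 6
Step 3: Using the exclusive quartile method:
  Q1 = 6.25
  Q2 (median) = 13.5
  Q3 = 20
  IQR = Q3 - Q1 = 20 - 6.25 = 13.75
Step 4: Q3 = 20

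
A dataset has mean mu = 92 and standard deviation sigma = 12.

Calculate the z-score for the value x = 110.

1.5

Step 1: Recall the z-score formula: z = (x - mu) / sigma
Step 2: Substitute values: z = (110 - 92) / 12
Step 3: z = 18 / 12 = 1.5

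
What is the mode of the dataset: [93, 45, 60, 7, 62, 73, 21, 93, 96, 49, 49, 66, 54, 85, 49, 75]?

49

Step 1: Count the frequency of each value:
  7: appears 1 time(s)
  21: appears 1 time(s)
  45: appears 1 time(s)
  49: appears 3 time(s)
  54: appears 1 time(s)
  60: appears 1 time(s)
  62: appears 1 time(s)
  66: appears 1 time(s)
  73: appears 1 time(s)
  75: appears 1 time(s)
  85: appears 1 time(s)
  93: appears 2 time(s)
  96: appears 1 time(s)
Step 2: The value 49 appears most frequently (3 times).
Step 3: Mode = 49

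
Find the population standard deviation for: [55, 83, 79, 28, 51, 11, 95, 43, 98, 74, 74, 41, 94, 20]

27.8842

Step 1: Compute the mean: 60.4286
Step 2: Sum of squared deviations from the mean: 10885.4286
Step 3: Population variance = 10885.4286 / 14 = 777.5306
Step 4: Standard deviation = sqrt(777.5306) = 27.8842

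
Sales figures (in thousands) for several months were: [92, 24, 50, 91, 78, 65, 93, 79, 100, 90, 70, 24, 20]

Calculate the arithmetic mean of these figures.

67.3846

Step 1: Sum all values: 92 + 24 + 50 + 91 + 78 + 65 + 93 + 79 + 100 + 90 + 70 + 24 + 20 = 876
Step 2: Count the number of values: n = 13
Step 3: Mean = sum / n = 876 / 13 = 67.3846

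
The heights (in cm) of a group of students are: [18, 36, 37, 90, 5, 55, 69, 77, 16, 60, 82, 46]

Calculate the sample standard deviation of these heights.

27.664

Step 1: Compute the mean: 49.25
Step 2: Sum of squared deviations from the mean: 8418.25
Step 3: Sample variance = 8418.25 / 11 = 765.2955
Step 4: Standard deviation = sqrt(765.2955) = 27.664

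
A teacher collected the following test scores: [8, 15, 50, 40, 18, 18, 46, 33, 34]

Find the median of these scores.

33

Step 1: Sort the data in ascending order: [8, 15, 18, 18, 33, 34, 40, 46, 50]
Step 2: The number of values is n = 9.
Step 3: Since n is odd, the median is the middle value at position 5: 33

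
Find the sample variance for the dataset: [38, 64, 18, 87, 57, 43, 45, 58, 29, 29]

411.0667

Step 1: Compute the mean: (38 + 64 + 18 + 87 + 57 + 43 + 45 + 58 + 29 + 29) / 10 = 46.8
Step 2: Compute squared deviations from the mean:
  (38 - 46.8)^2 = 77.44
  (64 - 46.8)^2 = 295.84
  (18 - 46.8)^2 = 829.44
  (87 - 46.8)^2 = 1616.04
  (57 - 46.8)^2 = 104.04
  (43 - 46.8)^2 = 14.44
  (45 - 46.8)^2 = 3.24
  (58 - 46.8)^2 = 125.44
  (29 - 46.8)^2 = 316.84
  (29 - 46.8)^2 = 316.84
Step 3: Sum of squared deviations = 3699.6
Step 4: Sample variance = 3699.6 / 9 = 411.0667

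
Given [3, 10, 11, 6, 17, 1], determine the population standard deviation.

5.3541

Step 1: Compute the mean: 8
Step 2: Sum of squared deviations from the mean: 172
Step 3: Population variance = 172 / 6 = 28.6667
Step 4: Standard deviation = sqrt(28.6667) = 5.3541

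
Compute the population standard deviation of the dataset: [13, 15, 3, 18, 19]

5.7131

Step 1: Compute the mean: 13.6
Step 2: Sum of squared deviations from the mean: 163.2
Step 3: Population variance = 163.2 / 5 = 32.64
Step 4: Standard deviation = sqrt(32.64) = 5.7131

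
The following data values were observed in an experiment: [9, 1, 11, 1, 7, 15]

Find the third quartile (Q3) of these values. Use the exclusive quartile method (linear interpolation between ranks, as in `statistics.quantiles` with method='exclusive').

12

Step 1: Sort the data: [1, 1, 7, 9, 11, 15]
Step 2: n = 6
Step 3: Using the exclusive quartile method:
  Q1 = 1
  Q2 (median) = 8
  Q3 = 12
  IQR = Q3 - Q1 = 12 - 1 = 11
Step 4: Q3 = 12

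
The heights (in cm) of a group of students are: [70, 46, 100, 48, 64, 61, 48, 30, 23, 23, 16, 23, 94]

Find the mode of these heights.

23

Step 1: Count the frequency of each value:
  16: appears 1 time(s)
  23: appears 3 time(s)
  30: appears 1 time(s)
  46: appears 1 time(s)
  48: appears 2 time(s)
  61: appears 1 time(s)
  64: appears 1 time(s)
  70: appears 1 time(s)
  94: appears 1 time(s)
  100: appears 1 time(s)
Step 2: The value 23 appears most frequently (3 times).
Step 3: Mode = 23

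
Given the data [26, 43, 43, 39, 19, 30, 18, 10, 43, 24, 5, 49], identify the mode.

43

Step 1: Count the frequency of each value:
  5: appears 1 time(s)
  10: appears 1 time(s)
  18: appears 1 time(s)
  19: appears 1 time(s)
  24: appears 1 time(s)
  26: appears 1 time(s)
  30: appears 1 time(s)
  39: appears 1 time(s)
  43: appears 3 time(s)
  49: appears 1 time(s)
Step 2: The value 43 appears most frequently (3 times).
Step 3: Mode = 43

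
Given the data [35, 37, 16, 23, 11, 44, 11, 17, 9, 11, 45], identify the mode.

11

Step 1: Count the frequency of each value:
  9: appears 1 time(s)
  11: appears 3 time(s)
  16: appears 1 time(s)
  17: appears 1 time(s)
  23: appears 1 time(s)
  35: appears 1 time(s)
  37: appears 1 time(s)
  44: appears 1 time(s)
  45: appears 1 time(s)
Step 2: The value 11 appears most frequently (3 times).
Step 3: Mode = 11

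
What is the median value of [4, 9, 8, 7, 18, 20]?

8.5

Step 1: Sort the data in ascending order: [4, 7, 8, 9, 18, 20]
Step 2: The number of values is n = 6.
Step 3: Since n is even, the median is the average of positions 3 and 4:
  Median = (8 + 9) / 2 = 8.5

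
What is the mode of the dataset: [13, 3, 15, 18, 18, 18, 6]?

18

Step 1: Count the frequency of each value:
  3: appears 1 time(s)
  6: appears 1 time(s)
  13: appears 1 time(s)
  15: appears 1 time(s)
  18: appears 3 time(s)
Step 2: The value 18 appears most frequently (3 times).
Step 3: Mode = 18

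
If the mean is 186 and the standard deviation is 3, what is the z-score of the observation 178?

-2.6667

Step 1: Recall the z-score formula: z = (x - mu) / sigma
Step 2: Substitute values: z = (178 - 186) / 3
Step 3: z = -8 / 3 = -2.6667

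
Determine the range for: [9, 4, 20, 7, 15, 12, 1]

19

Step 1: Identify the maximum value: max = 20
Step 2: Identify the minimum value: min = 1
Step 3: Range = max - min = 20 - 1 = 19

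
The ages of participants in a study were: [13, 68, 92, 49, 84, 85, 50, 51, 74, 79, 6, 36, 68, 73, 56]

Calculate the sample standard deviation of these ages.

25.4684

Step 1: Compute the mean: 58.9333
Step 2: Sum of squared deviations from the mean: 9080.9333
Step 3: Sample variance = 9080.9333 / 14 = 648.6381
Step 4: Standard deviation = sqrt(648.6381) = 25.4684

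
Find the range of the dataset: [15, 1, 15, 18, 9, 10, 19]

18

Step 1: Identify the maximum value: max = 19
Step 2: Identify the minimum value: min = 1
Step 3: Range = max - min = 19 - 1 = 18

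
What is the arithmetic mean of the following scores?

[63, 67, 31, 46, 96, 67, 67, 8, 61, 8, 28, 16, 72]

48.4615

Step 1: Sum all values: 63 + 67 + 31 + 46 + 96 + 67 + 67 + 8 + 61 + 8 + 28 + 16 + 72 = 630
Step 2: Count the number of values: n = 13
Step 3: Mean = sum / n = 630 / 13 = 48.4615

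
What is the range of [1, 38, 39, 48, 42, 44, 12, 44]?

47

Step 1: Identify the maximum value: max = 48
Step 2: Identify the minimum value: min = 1
Step 3: Range = max - min = 48 - 1 = 47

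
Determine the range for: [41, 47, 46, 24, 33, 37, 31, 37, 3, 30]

44

Step 1: Identify the maximum value: max = 47
Step 2: Identify the minimum value: min = 3
Step 3: Range = max - min = 47 - 3 = 44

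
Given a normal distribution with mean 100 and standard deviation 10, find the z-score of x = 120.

2

Step 1: Recall the z-score formula: z = (x - mu) / sigma
Step 2: Substitute values: z = (120 - 100) / 10
Step 3: z = 20 / 10 = 2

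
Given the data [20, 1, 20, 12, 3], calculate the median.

12

Step 1: Sort the data in ascending order: [1, 3, 12, 20, 20]
Step 2: The number of values is n = 5.
Step 3: Since n is odd, the median is the middle value at position 3: 12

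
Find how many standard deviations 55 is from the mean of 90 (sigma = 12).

-2.9167

Step 1: Recall the z-score formula: z = (x - mu) / sigma
Step 2: Substitute values: z = (55 - 90) / 12
Step 3: z = -35 / 12 = -2.9167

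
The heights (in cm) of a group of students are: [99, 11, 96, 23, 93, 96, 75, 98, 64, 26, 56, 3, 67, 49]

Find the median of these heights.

65.5

Step 1: Sort the data in ascending order: [3, 11, 23, 26, 49, 56, 64, 67, 75, 93, 96, 96, 98, 99]
Step 2: The number of values is n = 14.
Step 3: Since n is even, the median is the average of positions 7 and 8:
  Median = (64 + 67) / 2 = 65.5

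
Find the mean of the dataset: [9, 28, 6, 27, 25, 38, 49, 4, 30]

24

Step 1: Sum all values: 9 + 28 + 6 + 27 + 25 + 38 + 49 + 4 + 30 = 216
Step 2: Count the number of values: n = 9
Step 3: Mean = sum / n = 216 / 9 = 24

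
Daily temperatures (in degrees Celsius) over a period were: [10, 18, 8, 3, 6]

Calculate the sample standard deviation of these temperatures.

5.6569

Step 1: Compute the mean: 9
Step 2: Sum of squared deviations from the mean: 128
Step 3: Sample variance = 128 / 4 = 32
Step 4: Standard deviation = sqrt(32) = 5.6569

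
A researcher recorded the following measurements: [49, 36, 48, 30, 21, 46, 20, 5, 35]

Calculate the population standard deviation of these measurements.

13.9982

Step 1: Compute the mean: 32.2222
Step 2: Sum of squared deviations from the mean: 1763.5556
Step 3: Population variance = 1763.5556 / 9 = 195.9506
Step 4: Standard deviation = sqrt(195.9506) = 13.9982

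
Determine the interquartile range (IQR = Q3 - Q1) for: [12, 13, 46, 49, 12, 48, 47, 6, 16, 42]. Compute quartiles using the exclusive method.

35.25

Step 1: Sort the data: [6, 12, 12, 13, 16, 42, 46, 47, 48, 49]
Step 2: n = 10
Step 3: Using the exclusive quartile method:
  Q1 = 12
  Q2 (median) = 29
  Q3 = 47.25
  IQR = Q3 - Q1 = 47.25 - 12 = 35.25
Step 4: IQR = 35.25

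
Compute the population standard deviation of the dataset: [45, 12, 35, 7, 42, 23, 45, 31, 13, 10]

14.4017

Step 1: Compute the mean: 26.3
Step 2: Sum of squared deviations from the mean: 2074.1
Step 3: Population variance = 2074.1 / 10 = 207.41
Step 4: Standard deviation = sqrt(207.41) = 14.4017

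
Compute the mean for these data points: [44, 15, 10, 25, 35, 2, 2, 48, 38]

24.3333

Step 1: Sum all values: 44 + 15 + 10 + 25 + 35 + 2 + 2 + 48 + 38 = 219
Step 2: Count the number of values: n = 9
Step 3: Mean = sum / n = 219 / 9 = 24.3333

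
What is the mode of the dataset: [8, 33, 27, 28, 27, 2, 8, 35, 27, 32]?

27

Step 1: Count the frequency of each value:
  2: appears 1 time(s)
  8: appears 2 time(s)
  27: appears 3 time(s)
  28: appears 1 time(s)
  32: appears 1 time(s)
  33: appears 1 time(s)
  35: appears 1 time(s)
Step 2: The value 27 appears most frequently (3 times).
Step 3: Mode = 27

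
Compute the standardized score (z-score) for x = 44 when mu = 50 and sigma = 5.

-1.2

Step 1: Recall the z-score formula: z = (x - mu) / sigma
Step 2: Substitute values: z = (44 - 50) / 5
Step 3: z = -6 / 5 = -1.2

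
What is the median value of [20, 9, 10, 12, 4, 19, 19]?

12

Step 1: Sort the data in ascending order: [4, 9, 10, 12, 19, 19, 20]
Step 2: The number of values is n = 7.
Step 3: Since n is odd, the median is the middle value at position 4: 12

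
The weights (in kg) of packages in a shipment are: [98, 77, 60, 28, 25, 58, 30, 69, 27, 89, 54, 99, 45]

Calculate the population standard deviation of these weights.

25.7877

Step 1: Compute the mean: 58.3846
Step 2: Sum of squared deviations from the mean: 8645.0769
Step 3: Population variance = 8645.0769 / 13 = 665.0059
Step 4: Standard deviation = sqrt(665.0059) = 25.7877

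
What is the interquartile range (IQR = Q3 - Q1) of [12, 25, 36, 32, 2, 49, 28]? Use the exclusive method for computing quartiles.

24

Step 1: Sort the data: [2, 12, 25, 28, 32, 36, 49]
Step 2: n = 7
Step 3: Using the exclusive quartile method:
  Q1 = 12
  Q2 (median) = 28
  Q3 = 36
  IQR = Q3 - Q1 = 36 - 12 = 24
Step 4: IQR = 24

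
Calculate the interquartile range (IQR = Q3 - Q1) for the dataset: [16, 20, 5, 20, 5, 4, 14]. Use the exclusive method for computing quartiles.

15

Step 1: Sort the data: [4, 5, 5, 14, 16, 20, 20]
Step 2: n = 7
Step 3: Using the exclusive quartile method:
  Q1 = 5
  Q2 (median) = 14
  Q3 = 20
  IQR = Q3 - Q1 = 20 - 5 = 15
Step 4: IQR = 15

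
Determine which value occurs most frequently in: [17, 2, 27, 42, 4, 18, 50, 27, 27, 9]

27

Step 1: Count the frequency of each value:
  2: appears 1 time(s)
  4: appears 1 time(s)
  9: appears 1 time(s)
  17: appears 1 time(s)
  18: appears 1 time(s)
  27: appears 3 time(s)
  42: appears 1 time(s)
  50: appears 1 time(s)
Step 2: The value 27 appears most frequently (3 times).
Step 3: Mode = 27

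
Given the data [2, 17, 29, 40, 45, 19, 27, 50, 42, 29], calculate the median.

29

Step 1: Sort the data in ascending order: [2, 17, 19, 27, 29, 29, 40, 42, 45, 50]
Step 2: The number of values is n = 10.
Step 3: Since n is even, the median is the average of positions 5 and 6:
  Median = (29 + 29) / 2 = 29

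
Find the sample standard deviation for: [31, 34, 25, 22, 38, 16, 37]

8.2462

Step 1: Compute the mean: 29
Step 2: Sum of squared deviations from the mean: 408
Step 3: Sample variance = 408 / 6 = 68
Step 4: Standard deviation = sqrt(68) = 8.2462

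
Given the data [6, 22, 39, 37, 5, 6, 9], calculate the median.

9

Step 1: Sort the data in ascending order: [5, 6, 6, 9, 22, 37, 39]
Step 2: The number of values is n = 7.
Step 3: Since n is odd, the median is the middle value at position 4: 9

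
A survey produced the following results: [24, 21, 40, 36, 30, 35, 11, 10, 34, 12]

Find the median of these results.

27

Step 1: Sort the data in ascending order: [10, 11, 12, 21, 24, 30, 34, 35, 36, 40]
Step 2: The number of values is n = 10.
Step 3: Since n is even, the median is the average of positions 5 and 6:
  Median = (24 + 30) / 2 = 27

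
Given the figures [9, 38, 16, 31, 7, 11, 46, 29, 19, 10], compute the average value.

21.6

Step 1: Sum all values: 9 + 38 + 16 + 31 + 7 + 11 + 46 + 29 + 19 + 10 = 216
Step 2: Count the number of values: n = 10
Step 3: Mean = sum / n = 216 / 10 = 21.6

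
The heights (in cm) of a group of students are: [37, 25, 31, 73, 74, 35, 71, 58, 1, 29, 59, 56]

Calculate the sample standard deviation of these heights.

22.8279

Step 1: Compute the mean: 45.75
Step 2: Sum of squared deviations from the mean: 5732.25
Step 3: Sample variance = 5732.25 / 11 = 521.1136
Step 4: Standard deviation = sqrt(521.1136) = 22.8279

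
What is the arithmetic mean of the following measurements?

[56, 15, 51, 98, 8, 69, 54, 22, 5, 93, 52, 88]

50.9167

Step 1: Sum all values: 56 + 15 + 51 + 98 + 8 + 69 + 54 + 22 + 5 + 93 + 52 + 88 = 611
Step 2: Count the number of values: n = 12
Step 3: Mean = sum / n = 611 / 12 = 50.9167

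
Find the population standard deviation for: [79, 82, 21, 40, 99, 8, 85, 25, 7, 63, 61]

31.5128

Step 1: Compute the mean: 51.8182
Step 2: Sum of squared deviations from the mean: 10923.6364
Step 3: Population variance = 10923.6364 / 11 = 993.0579
Step 4: Standard deviation = sqrt(993.0579) = 31.5128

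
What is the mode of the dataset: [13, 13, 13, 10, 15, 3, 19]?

13

Step 1: Count the frequency of each value:
  3: appears 1 time(s)
  10: appears 1 time(s)
  13: appears 3 time(s)
  15: appears 1 time(s)
  19: appears 1 time(s)
Step 2: The value 13 appears most frequently (3 times).
Step 3: Mode = 13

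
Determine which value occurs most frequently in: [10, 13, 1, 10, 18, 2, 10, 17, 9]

10

Step 1: Count the frequency of each value:
  1: appears 1 time(s)
  2: appears 1 time(s)
  9: appears 1 time(s)
  10: appears 3 time(s)
  13: appears 1 time(s)
  17: appears 1 time(s)
  18: appears 1 time(s)
Step 2: The value 10 appears most frequently (3 times).
Step 3: Mode = 10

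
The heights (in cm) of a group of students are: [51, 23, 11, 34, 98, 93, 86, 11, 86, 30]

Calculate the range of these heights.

87

Step 1: Identify the maximum value: max = 98
Step 2: Identify the minimum value: min = 11
Step 3: Range = max - min = 98 - 11 = 87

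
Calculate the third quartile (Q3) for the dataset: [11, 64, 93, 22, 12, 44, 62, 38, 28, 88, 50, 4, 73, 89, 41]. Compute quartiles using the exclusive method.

73

Step 1: Sort the data: [4, 11, 12, 22, 28, 38, 41, 44, 50, 62, 64, 73, 88, 89, 93]
Step 2: n = 15
Step 3: Using the exclusive quartile method:
  Q1 = 22
  Q2 (median) = 44
  Q3 = 73
  IQR = Q3 - Q1 = 73 - 22 = 51
Step 4: Q3 = 73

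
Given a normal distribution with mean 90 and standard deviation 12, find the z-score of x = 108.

1.5

Step 1: Recall the z-score formula: z = (x - mu) / sigma
Step 2: Substitute values: z = (108 - 90) / 12
Step 3: z = 18 / 12 = 1.5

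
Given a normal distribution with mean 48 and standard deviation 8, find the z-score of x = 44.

-0.5

Step 1: Recall the z-score formula: z = (x - mu) / sigma
Step 2: Substitute values: z = (44 - 48) / 8
Step 3: z = -4 / 8 = -0.5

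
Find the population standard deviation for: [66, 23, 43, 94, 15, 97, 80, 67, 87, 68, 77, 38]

26.0719

Step 1: Compute the mean: 62.9167
Step 2: Sum of squared deviations from the mean: 8156.9167
Step 3: Population variance = 8156.9167 / 12 = 679.7431
Step 4: Standard deviation = sqrt(679.7431) = 26.0719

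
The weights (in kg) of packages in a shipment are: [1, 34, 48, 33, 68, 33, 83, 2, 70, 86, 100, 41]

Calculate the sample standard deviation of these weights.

31.9558

Step 1: Compute the mean: 49.9167
Step 2: Sum of squared deviations from the mean: 11232.9167
Step 3: Sample variance = 11232.9167 / 11 = 1021.1742
Step 4: Standard deviation = sqrt(1021.1742) = 31.9558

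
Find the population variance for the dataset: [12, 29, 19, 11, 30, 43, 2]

167.8367

Step 1: Compute the mean: (12 + 29 + 19 + 11 + 30 + 43 + 2) / 7 = 20.8571
Step 2: Compute squared deviations from the mean:
  (12 - 20.8571)^2 = 78.449
  (29 - 20.8571)^2 = 66.3061
  (19 - 20.8571)^2 = 3.449
  (11 - 20.8571)^2 = 97.1633
  (30 - 20.8571)^2 = 83.5918
  (43 - 20.8571)^2 = 490.3061
  (2 - 20.8571)^2 = 355.5918
Step 3: Sum of squared deviations = 1174.8571
Step 4: Population variance = 1174.8571 / 7 = 167.8367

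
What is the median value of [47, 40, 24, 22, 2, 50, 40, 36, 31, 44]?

38

Step 1: Sort the data in ascending order: [2, 22, 24, 31, 36, 40, 40, 44, 47, 50]
Step 2: The number of values is n = 10.
Step 3: Since n is even, the median is the average of positions 5 and 6:
  Median = (36 + 40) / 2 = 38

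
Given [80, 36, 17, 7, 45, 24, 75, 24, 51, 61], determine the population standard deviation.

23.4904

Step 1: Compute the mean: 42
Step 2: Sum of squared deviations from the mean: 5518
Step 3: Population variance = 5518 / 10 = 551.8
Step 4: Standard deviation = sqrt(551.8) = 23.4904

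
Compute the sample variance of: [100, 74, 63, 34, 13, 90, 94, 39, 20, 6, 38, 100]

1235.1742

Step 1: Compute the mean: (100 + 74 + 63 + 34 + 13 + 90 + 94 + 39 + 20 + 6 + 38 + 100) / 12 = 55.9167
Step 2: Compute squared deviations from the mean:
  (100 - 55.9167)^2 = 1943.3403
  (74 - 55.9167)^2 = 327.0069
  (63 - 55.9167)^2 = 50.1736
  (34 - 55.9167)^2 = 480.3403
  (13 - 55.9167)^2 = 1841.8403
  (90 - 55.9167)^2 = 1161.6736
  (94 - 55.9167)^2 = 1450.3403
  (39 - 55.9167)^2 = 286.1736
  (20 - 55.9167)^2 = 1290.0069
  (6 - 55.9167)^2 = 2491.6736
  (38 - 55.9167)^2 = 321.0069
  (100 - 55.9167)^2 = 1943.3403
Step 3: Sum of squared deviations = 13586.9167
Step 4: Sample variance = 13586.9167 / 11 = 1235.1742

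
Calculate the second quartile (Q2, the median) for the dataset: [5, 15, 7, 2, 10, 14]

8.5

Step 1: Sort the data: [2, 5, 7, 10, 14, 15]
Step 2: n = 6
Step 3: Q2 is the median. Since n is even, it is the average of the values at positions 3 and 4:
  Q2 = (7 + 10) / 2 = 8.5
Step 4: Q2 = 8.5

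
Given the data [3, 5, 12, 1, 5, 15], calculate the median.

5

Step 1: Sort the data in ascending order: [1, 3, 5, 5, 12, 15]
Step 2: The number of values is n = 6.
Step 3: Since n is even, the median is the average of positions 3 and 4:
  Median = (5 + 5) / 2 = 5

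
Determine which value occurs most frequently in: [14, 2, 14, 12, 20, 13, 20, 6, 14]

14

Step 1: Count the frequency of each value:
  2: appears 1 time(s)
  6: appears 1 time(s)
  12: appears 1 time(s)
  13: appears 1 time(s)
  14: appears 3 time(s)
  20: appears 2 time(s)
Step 2: The value 14 appears most frequently (3 times).
Step 3: Mode = 14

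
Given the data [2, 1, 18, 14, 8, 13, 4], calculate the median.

8

Step 1: Sort the data in ascending order: [1, 2, 4, 8, 13, 14, 18]
Step 2: The number of values is n = 7.
Step 3: Since n is odd, the median is the middle value at position 4: 8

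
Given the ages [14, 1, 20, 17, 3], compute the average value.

11

Step 1: Sum all values: 14 + 1 + 20 + 17 + 3 = 55
Step 2: Count the number of values: n = 5
Step 3: Mean = sum / n = 55 / 5 = 11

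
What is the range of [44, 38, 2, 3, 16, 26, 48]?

46

Step 1: Identify the maximum value: max = 48
Step 2: Identify the minimum value: min = 2
Step 3: Range = max - min = 48 - 2 = 46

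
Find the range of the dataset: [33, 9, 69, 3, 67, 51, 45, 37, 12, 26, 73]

70

Step 1: Identify the maximum value: max = 73
Step 2: Identify the minimum value: min = 3
Step 3: Range = max - min = 73 - 3 = 70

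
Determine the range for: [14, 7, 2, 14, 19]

17

Step 1: Identify the maximum value: max = 19
Step 2: Identify the minimum value: min = 2
Step 3: Range = max - min = 19 - 2 = 17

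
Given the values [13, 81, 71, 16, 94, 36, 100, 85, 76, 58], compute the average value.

63

Step 1: Sum all values: 13 + 81 + 71 + 16 + 94 + 36 + 100 + 85 + 76 + 58 = 630
Step 2: Count the number of values: n = 10
Step 3: Mean = sum / n = 630 / 10 = 63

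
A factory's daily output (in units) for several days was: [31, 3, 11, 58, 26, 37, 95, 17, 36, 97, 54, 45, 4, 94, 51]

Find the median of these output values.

37

Step 1: Sort the data in ascending order: [3, 4, 11, 17, 26, 31, 36, 37, 45, 51, 54, 58, 94, 95, 97]
Step 2: The number of values is n = 15.
Step 3: Since n is odd, the median is the middle value at position 8: 37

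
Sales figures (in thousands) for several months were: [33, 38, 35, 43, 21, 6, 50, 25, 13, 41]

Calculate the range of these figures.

44

Step 1: Identify the maximum value: max = 50
Step 2: Identify the minimum value: min = 6
Step 3: Range = max - min = 50 - 6 = 44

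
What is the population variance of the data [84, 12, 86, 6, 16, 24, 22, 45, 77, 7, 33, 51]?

814.7431

Step 1: Compute the mean: (84 + 12 + 86 + 6 + 16 + 24 + 22 + 45 + 77 + 7 + 33 + 51) / 12 = 38.5833
Step 2: Compute squared deviations from the mean:
  (84 - 38.5833)^2 = 2062.6736
  (12 - 38.5833)^2 = 706.6736
  (86 - 38.5833)^2 = 2248.3403
  (6 - 38.5833)^2 = 1061.6736
  (16 - 38.5833)^2 = 510.0069
  (24 - 38.5833)^2 = 212.6736
  (22 - 38.5833)^2 = 275.0069
  (45 - 38.5833)^2 = 41.1736
  (77 - 38.5833)^2 = 1475.8403
  (7 - 38.5833)^2 = 997.5069
  (33 - 38.5833)^2 = 31.1736
  (51 - 38.5833)^2 = 154.1736
Step 3: Sum of squared deviations = 9776.9167
Step 4: Population variance = 9776.9167 / 12 = 814.7431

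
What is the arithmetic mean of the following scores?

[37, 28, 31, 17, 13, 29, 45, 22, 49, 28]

29.9

Step 1: Sum all values: 37 + 28 + 31 + 17 + 13 + 29 + 45 + 22 + 49 + 28 = 299
Step 2: Count the number of values: n = 10
Step 3: Mean = sum / n = 299 / 10 = 29.9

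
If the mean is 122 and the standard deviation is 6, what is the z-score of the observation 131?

1.5

Step 1: Recall the z-score formula: z = (x - mu) / sigma
Step 2: Substitute values: z = (131 - 122) / 6
Step 3: z = 9 / 6 = 1.5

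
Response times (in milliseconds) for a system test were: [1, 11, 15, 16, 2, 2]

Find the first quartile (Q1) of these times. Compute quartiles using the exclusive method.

1.75

Step 1: Sort the data: [1, 2, 2, 11, 15, 16]
Step 2: n = 6
Step 3: Using the exclusive quartile method:
  Q1 = 1.75
  Q2 (median) = 6.5
  Q3 = 15.25
  IQR = Q3 - Q1 = 15.25 - 1.75 = 13.5
Step 4: Q1 = 1.75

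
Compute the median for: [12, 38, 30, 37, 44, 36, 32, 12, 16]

32

Step 1: Sort the data in ascending order: [12, 12, 16, 30, 32, 36, 37, 38, 44]
Step 2: The number of values is n = 9.
Step 3: Since n is odd, the median is the middle value at position 5: 32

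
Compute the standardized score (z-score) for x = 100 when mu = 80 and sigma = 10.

2

Step 1: Recall the z-score formula: z = (x - mu) / sigma
Step 2: Substitute values: z = (100 - 80) / 10
Step 3: z = 20 / 10 = 2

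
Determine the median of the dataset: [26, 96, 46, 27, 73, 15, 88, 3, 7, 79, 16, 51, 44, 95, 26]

44

Step 1: Sort the data in ascending order: [3, 7, 15, 16, 26, 26, 27, 44, 46, 51, 73, 79, 88, 95, 96]
Step 2: The number of values is n = 15.
Step 3: Since n is odd, the median is the middle value at position 8: 44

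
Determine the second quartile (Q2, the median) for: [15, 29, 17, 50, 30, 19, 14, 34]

24

Step 1: Sort the data: [14, 15, 17, 19, 29, 30, 34, 50]
Step 2: n = 8
Step 3: Q2 is the median. Since n is even, it is the average of the values at positions 4 and 5:
  Q2 = (19 + 29) / 2 = 24
Step 4: Q2 = 24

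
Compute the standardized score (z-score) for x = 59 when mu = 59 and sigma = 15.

0

Step 1: Recall the z-score formula: z = (x - mu) / sigma
Step 2: Substitute values: z = (59 - 59) / 15
Step 3: z = 0 / 15 = 0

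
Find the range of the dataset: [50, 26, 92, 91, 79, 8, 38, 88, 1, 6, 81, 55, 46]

91

Step 1: Identify the maximum value: max = 92
Step 2: Identify the minimum value: min = 1
Step 3: Range = max - min = 92 - 1 = 91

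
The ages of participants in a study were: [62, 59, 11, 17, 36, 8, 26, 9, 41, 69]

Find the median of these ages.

31

Step 1: Sort the data in ascending order: [8, 9, 11, 17, 26, 36, 41, 59, 62, 69]
Step 2: The number of values is n = 10.
Step 3: Since n is even, the median is the average of positions 5 and 6:
  Median = (26 + 36) / 2 = 31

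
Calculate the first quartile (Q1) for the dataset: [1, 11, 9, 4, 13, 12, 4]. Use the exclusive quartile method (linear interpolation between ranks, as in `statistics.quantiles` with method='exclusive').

4

Step 1: Sort the data: [1, 4, 4, 9, 11, 12, 13]
Step 2: n = 7
Step 3: Using the exclusive quartile method:
  Q1 = 4
  Q2 (median) = 9
  Q3 = 12
  IQR = Q3 - Q1 = 12 - 4 = 8
Step 4: Q1 = 4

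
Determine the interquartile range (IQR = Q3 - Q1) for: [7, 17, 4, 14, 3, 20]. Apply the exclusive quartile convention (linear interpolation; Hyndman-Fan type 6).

14

Step 1: Sort the data: [3, 4, 7, 14, 17, 20]
Step 2: n = 6
Step 3: Using the exclusive quartile method:
  Q1 = 3.75
  Q2 (median) = 10.5
  Q3 = 17.75
  IQR = Q3 - Q1 = 17.75 - 3.75 = 14
Step 4: IQR = 14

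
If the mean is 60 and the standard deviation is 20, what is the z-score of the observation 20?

-2

Step 1: Recall the z-score formula: z = (x - mu) / sigma
Step 2: Substitute values: z = (20 - 60) / 20
Step 3: z = -40 / 20 = -2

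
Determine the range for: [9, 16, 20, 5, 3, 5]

17

Step 1: Identify the maximum value: max = 20
Step 2: Identify the minimum value: min = 3
Step 3: Range = max - min = 20 - 3 = 17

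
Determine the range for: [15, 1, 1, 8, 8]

14

Step 1: Identify the maximum value: max = 15
Step 2: Identify the minimum value: min = 1
Step 3: Range = max - min = 15 - 1 = 14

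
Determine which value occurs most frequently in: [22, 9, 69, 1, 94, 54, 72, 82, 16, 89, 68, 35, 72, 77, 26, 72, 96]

72

Step 1: Count the frequency of each value:
  1: appears 1 time(s)
  9: appears 1 time(s)
  16: appears 1 time(s)
  22: appears 1 time(s)
  26: appears 1 time(s)
  35: appears 1 time(s)
  54: appears 1 time(s)
  68: appears 1 time(s)
  69: appears 1 time(s)
  72: appears 3 time(s)
  77: appears 1 time(s)
  82: appears 1 time(s)
  89: appears 1 time(s)
  94: appears 1 time(s)
  96: appears 1 time(s)
Step 2: The value 72 appears most frequently (3 times).
Step 3: Mode = 72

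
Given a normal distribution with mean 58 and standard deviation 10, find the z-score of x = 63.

0.5

Step 1: Recall the z-score formula: z = (x - mu) / sigma
Step 2: Substitute values: z = (63 - 58) / 10
Step 3: z = 5 / 10 = 0.5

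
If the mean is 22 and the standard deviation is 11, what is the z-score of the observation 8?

-1.2727

Step 1: Recall the z-score formula: z = (x - mu) / sigma
Step 2: Substitute values: z = (8 - 22) / 11
Step 3: z = -14 / 11 = -1.2727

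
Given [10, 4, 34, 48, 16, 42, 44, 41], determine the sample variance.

296.125

Step 1: Compute the mean: (10 + 4 + 34 + 48 + 16 + 42 + 44 + 41) / 8 = 29.875
Step 2: Compute squared deviations from the mean:
  (10 - 29.875)^2 = 395.0156
  (4 - 29.875)^2 = 669.5156
  (34 - 29.875)^2 = 17.0156
  (48 - 29.875)^2 = 328.5156
  (16 - 29.875)^2 = 192.5156
  (42 - 29.875)^2 = 147.0156
  (44 - 29.875)^2 = 199.5156
  (41 - 29.875)^2 = 123.7656
Step 3: Sum of squared deviations = 2072.875
Step 4: Sample variance = 2072.875 / 7 = 296.125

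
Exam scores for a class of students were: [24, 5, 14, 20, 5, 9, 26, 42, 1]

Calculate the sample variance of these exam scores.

171.9444

Step 1: Compute the mean: (24 + 5 + 14 + 20 + 5 + 9 + 26 + 42 + 1) / 9 = 16.2222
Step 2: Compute squared deviations from the mean:
  (24 - 16.2222)^2 = 60.4938
  (5 - 16.2222)^2 = 125.9383
  (14 - 16.2222)^2 = 4.9383
  (20 - 16.2222)^2 = 14.2716
  (5 - 16.2222)^2 = 125.9383
  (9 - 16.2222)^2 = 52.1605
  (26 - 16.2222)^2 = 95.6049
  (42 - 16.2222)^2 = 664.4938
  (1 - 16.2222)^2 = 231.716
Step 3: Sum of squared deviations = 1375.5556
Step 4: Sample variance = 1375.5556 / 8 = 171.9444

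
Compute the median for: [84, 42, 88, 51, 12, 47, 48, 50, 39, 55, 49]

49

Step 1: Sort the data in ascending order: [12, 39, 42, 47, 48, 49, 50, 51, 55, 84, 88]
Step 2: The number of values is n = 11.
Step 3: Since n is odd, the median is the middle value at position 6: 49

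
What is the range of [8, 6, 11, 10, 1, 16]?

15

Step 1: Identify the maximum value: max = 16
Step 2: Identify the minimum value: min = 1
Step 3: Range = max - min = 16 - 1 = 15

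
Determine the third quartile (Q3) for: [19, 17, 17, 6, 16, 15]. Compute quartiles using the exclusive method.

17.5

Step 1: Sort the data: [6, 15, 16, 17, 17, 19]
Step 2: n = 6
Step 3: Using the exclusive quartile method:
  Q1 = 12.75
  Q2 (median) = 16.5
  Q3 = 17.5
  IQR = Q3 - Q1 = 17.5 - 12.75 = 4.75
Step 4: Q3 = 17.5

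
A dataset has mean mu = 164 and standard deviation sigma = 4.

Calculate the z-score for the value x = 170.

1.5

Step 1: Recall the z-score formula: z = (x - mu) / sigma
Step 2: Substitute values: z = (170 - 164) / 4
Step 3: z = 6 / 4 = 1.5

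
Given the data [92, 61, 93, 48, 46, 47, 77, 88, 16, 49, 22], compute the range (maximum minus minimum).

77

Step 1: Identify the maximum value: max = 93
Step 2: Identify the minimum value: min = 16
Step 3: Range = max - min = 93 - 16 = 77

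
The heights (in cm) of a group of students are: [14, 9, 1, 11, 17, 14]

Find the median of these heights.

12.5

Step 1: Sort the data in ascending order: [1, 9, 11, 14, 14, 17]
Step 2: The number of values is n = 6.
Step 3: Since n is even, the median is the average of positions 3 and 4:
  Median = (11 + 14) / 2 = 12.5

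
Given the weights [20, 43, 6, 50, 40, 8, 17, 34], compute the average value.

27.25

Step 1: Sum all values: 20 + 43 + 6 + 50 + 40 + 8 + 17 + 34 = 218
Step 2: Count the number of values: n = 8
Step 3: Mean = sum / n = 218 / 8 = 27.25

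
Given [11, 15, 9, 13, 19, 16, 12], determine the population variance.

9.6735

Step 1: Compute the mean: (11 + 15 + 9 + 13 + 19 + 16 + 12) / 7 = 13.5714
Step 2: Compute squared deviations from the mean:
  (11 - 13.5714)^2 = 6.6122
  (15 - 13.5714)^2 = 2.0408
  (9 - 13.5714)^2 = 20.898
  (13 - 13.5714)^2 = 0.3265
  (19 - 13.5714)^2 = 29.4694
  (16 - 13.5714)^2 = 5.898
  (12 - 13.5714)^2 = 2.4694
Step 3: Sum of squared deviations = 67.7143
Step 4: Population variance = 67.7143 / 7 = 9.6735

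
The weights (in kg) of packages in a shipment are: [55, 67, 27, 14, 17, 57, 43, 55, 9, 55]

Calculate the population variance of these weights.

403.69

Step 1: Compute the mean: (55 + 67 + 27 + 14 + 17 + 57 + 43 + 55 + 9 + 55) / 10 = 39.9
Step 2: Compute squared deviations from the mean:
  (55 - 39.9)^2 = 228.01
  (67 - 39.9)^2 = 734.41
  (27 - 39.9)^2 = 166.41
  (14 - 39.9)^2 = 670.81
  (17 - 39.9)^2 = 524.41
  (57 - 39.9)^2 = 292.41
  (43 - 39.9)^2 = 9.61
  (55 - 39.9)^2 = 228.01
  (9 - 39.9)^2 = 954.81
  (55 - 39.9)^2 = 228.01
Step 3: Sum of squared deviations = 4036.9
Step 4: Population variance = 4036.9 / 10 = 403.69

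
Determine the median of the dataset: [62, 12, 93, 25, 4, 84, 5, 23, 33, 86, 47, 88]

40

Step 1: Sort the data in ascending order: [4, 5, 12, 23, 25, 33, 47, 62, 84, 86, 88, 93]
Step 2: The number of values is n = 12.
Step 3: Since n is even, the median is the average of positions 6 and 7:
  Median = (33 + 47) / 2 = 40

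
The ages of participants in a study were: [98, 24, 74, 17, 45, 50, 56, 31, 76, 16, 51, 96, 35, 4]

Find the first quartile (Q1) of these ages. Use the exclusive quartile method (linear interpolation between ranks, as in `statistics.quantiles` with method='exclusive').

22.25

Step 1: Sort the data: [4, 16, 17, 24, 31, 35, 45, 50, 51, 56, 74, 76, 96, 98]
Step 2: n = 14
Step 3: Using the exclusive quartile method:
  Q1 = 22.25
  Q2 (median) = 47.5
  Q3 = 74.5
  IQR = Q3 - Q1 = 74.5 - 22.25 = 52.25
Step 4: Q1 = 22.25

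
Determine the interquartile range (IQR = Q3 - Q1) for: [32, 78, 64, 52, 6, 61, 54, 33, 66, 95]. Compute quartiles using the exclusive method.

36.25

Step 1: Sort the data: [6, 32, 33, 52, 54, 61, 64, 66, 78, 95]
Step 2: n = 10
Step 3: Using the exclusive quartile method:
  Q1 = 32.75
  Q2 (median) = 57.5
  Q3 = 69
  IQR = Q3 - Q1 = 69 - 32.75 = 36.25
Step 4: IQR = 36.25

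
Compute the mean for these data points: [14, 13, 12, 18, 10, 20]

14.5

Step 1: Sum all values: 14 + 13 + 12 + 18 + 10 + 20 = 87
Step 2: Count the number of values: n = 6
Step 3: Mean = sum / n = 87 / 6 = 14.5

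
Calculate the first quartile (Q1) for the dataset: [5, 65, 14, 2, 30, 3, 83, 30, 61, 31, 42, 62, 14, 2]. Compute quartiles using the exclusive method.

4.5

Step 1: Sort the data: [2, 2, 3, 5, 14, 14, 30, 30, 31, 42, 61, 62, 65, 83]
Step 2: n = 14
Step 3: Using the exclusive quartile method:
  Q1 = 4.5
  Q2 (median) = 30
  Q3 = 61.25
  IQR = Q3 - Q1 = 61.25 - 4.5 = 56.75
Step 4: Q1 = 4.5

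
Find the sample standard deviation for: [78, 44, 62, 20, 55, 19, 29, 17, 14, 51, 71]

23.1984

Step 1: Compute the mean: 41.8182
Step 2: Sum of squared deviations from the mean: 5381.6364
Step 3: Sample variance = 5381.6364 / 10 = 538.1636
Step 4: Standard deviation = sqrt(538.1636) = 23.1984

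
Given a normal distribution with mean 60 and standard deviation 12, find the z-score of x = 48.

-1

Step 1: Recall the z-score formula: z = (x - mu) / sigma
Step 2: Substitute values: z = (48 - 60) / 12
Step 3: z = -12 / 12 = -1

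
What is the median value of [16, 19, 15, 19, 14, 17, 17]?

17

Step 1: Sort the data in ascending order: [14, 15, 16, 17, 17, 19, 19]
Step 2: The number of values is n = 7.
Step 3: Since n is odd, the median is the middle value at position 4: 17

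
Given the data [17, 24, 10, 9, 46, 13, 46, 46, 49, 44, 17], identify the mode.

46

Step 1: Count the frequency of each value:
  9: appears 1 time(s)
  10: appears 1 time(s)
  13: appears 1 time(s)
  17: appears 2 time(s)
  24: appears 1 time(s)
  44: appears 1 time(s)
  46: appears 3 time(s)
  49: appears 1 time(s)
Step 2: The value 46 appears most frequently (3 times).
Step 3: Mode = 46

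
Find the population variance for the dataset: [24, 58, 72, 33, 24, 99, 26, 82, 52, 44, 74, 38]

574.4722

Step 1: Compute the mean: (24 + 58 + 72 + 33 + 24 + 99 + 26 + 82 + 52 + 44 + 74 + 38) / 12 = 52.1667
Step 2: Compute squared deviations from the mean:
  (24 - 52.1667)^2 = 793.3611
  (58 - 52.1667)^2 = 34.0278
  (72 - 52.1667)^2 = 393.3611
  (33 - 52.1667)^2 = 367.3611
  (24 - 52.1667)^2 = 793.3611
  (99 - 52.1667)^2 = 2193.3611
  (26 - 52.1667)^2 = 684.6944
  (82 - 52.1667)^2 = 890.0278
  (52 - 52.1667)^2 = 0.0278
  (44 - 52.1667)^2 = 66.6944
  (74 - 52.1667)^2 = 476.6944
  (38 - 52.1667)^2 = 200.6944
Step 3: Sum of squared deviations = 6893.6667
Step 4: Population variance = 6893.6667 / 12 = 574.4722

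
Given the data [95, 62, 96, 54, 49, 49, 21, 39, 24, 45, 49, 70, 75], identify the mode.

49

Step 1: Count the frequency of each value:
  21: appears 1 time(s)
  24: appears 1 time(s)
  39: appears 1 time(s)
  45: appears 1 time(s)
  49: appears 3 time(s)
  54: appears 1 time(s)
  62: appears 1 time(s)
  70: appears 1 time(s)
  75: appears 1 time(s)
  95: appears 1 time(s)
  96: appears 1 time(s)
Step 2: The value 49 appears most frequently (3 times).
Step 3: Mode = 49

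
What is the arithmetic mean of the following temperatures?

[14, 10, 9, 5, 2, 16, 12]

9.7143

Step 1: Sum all values: 14 + 10 + 9 + 5 + 2 + 16 + 12 = 68
Step 2: Count the number of values: n = 7
Step 3: Mean = sum / n = 68 / 7 = 9.7143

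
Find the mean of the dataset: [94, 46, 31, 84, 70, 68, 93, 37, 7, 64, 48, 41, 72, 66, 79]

60

Step 1: Sum all values: 94 + 46 + 31 + 84 + 70 + 68 + 93 + 37 + 7 + 64 + 48 + 41 + 72 + 66 + 79 = 900
Step 2: Count the number of values: n = 15
Step 3: Mean = sum / n = 900 / 15 = 60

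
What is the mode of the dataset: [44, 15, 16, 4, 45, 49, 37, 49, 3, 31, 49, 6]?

49

Step 1: Count the frequency of each value:
  3: appears 1 time(s)
  4: appears 1 time(s)
  6: appears 1 time(s)
  15: appears 1 time(s)
  16: appears 1 time(s)
  31: appears 1 time(s)
  37: appears 1 time(s)
  44: appears 1 time(s)
  45: appears 1 time(s)
  49: appears 3 time(s)
Step 2: The value 49 appears most frequently (3 times).
Step 3: Mode = 49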